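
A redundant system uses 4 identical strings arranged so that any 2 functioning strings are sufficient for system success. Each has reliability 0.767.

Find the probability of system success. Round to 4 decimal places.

0.9582

R = Σ_{i=2}^{4} C(4,i) p^i (1−p)^{4−i} with p = 0.767
C(4,2)·0.767^2·0.233^2 = 0.191626
C(4,3)·0.767^3·0.233^1 = 0.420535
C(4,4)·0.767^4·0.233^0 = 0.346084
Sum = 0.9582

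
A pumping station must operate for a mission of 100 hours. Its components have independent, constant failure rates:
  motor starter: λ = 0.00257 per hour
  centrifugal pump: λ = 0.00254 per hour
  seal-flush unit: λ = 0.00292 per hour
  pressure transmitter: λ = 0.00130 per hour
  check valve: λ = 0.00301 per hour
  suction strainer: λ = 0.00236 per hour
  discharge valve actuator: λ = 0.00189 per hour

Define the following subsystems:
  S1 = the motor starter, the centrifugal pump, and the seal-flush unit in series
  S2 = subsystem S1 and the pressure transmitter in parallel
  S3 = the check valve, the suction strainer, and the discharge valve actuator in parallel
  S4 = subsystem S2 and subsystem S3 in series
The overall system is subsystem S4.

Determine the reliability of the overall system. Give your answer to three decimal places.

0.924

R(motor starter) = exp(−0.00257 × 100) = 0.77337
R(centrifugal pump) = exp(−0.00254 × 100) = 0.77569
R(seal-flush unit) = exp(−0.00292 × 100) = 0.74677
R(pressure transmitter) = exp(−0.00130 × 100) = 0.87810
R(check valve) = exp(−0.00301 × 100) = 0.74008
R(suction strainer) = exp(−0.00236 × 100) = 0.78978
R(discharge valve actuator) = exp(−0.00189 × 100) = 0.82779
Series (motor starter, centrifugal pump, and seal-flush unit): 0.77337 × 0.77569 × 0.74677 = 0.44798
Parallel ([0.44798] and pressure transmitter): 1 − (1 − 0.44798)(1 − 0.87810) = 0.93271
Parallel (check valve, suction strainer, and discharge valve actuator): 1 − (1 − 0.74008)(1 − 0.78978)(1 − 0.82779) = 0.99059
Series ([0.93271] and [0.99059]): 0.93271 × 0.99059 = 0.924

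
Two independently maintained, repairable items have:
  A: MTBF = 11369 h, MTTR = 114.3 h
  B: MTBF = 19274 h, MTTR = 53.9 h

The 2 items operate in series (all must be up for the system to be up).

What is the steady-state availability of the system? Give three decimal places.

0.987

A(A) = MTBF/(MTBF+MTTR) = 11369/(11369+114.3) = 0.990046
A(B) = MTBF/(MTBF+MTTR) = 19274/(19274+53.9) = 0.997211
Series availability: 0.990046 × 0.997211 = 0.987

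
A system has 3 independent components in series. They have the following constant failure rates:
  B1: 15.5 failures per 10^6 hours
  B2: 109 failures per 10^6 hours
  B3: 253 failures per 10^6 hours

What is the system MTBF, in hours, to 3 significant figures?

Series of exponential components: λ_sys = Σ λ_i
λ_sys = 0.0000155 + 0.000109 + 0.000253 = 3.7750e-04 /h
MTBF = 1 / λ_sys = 2650 h

2650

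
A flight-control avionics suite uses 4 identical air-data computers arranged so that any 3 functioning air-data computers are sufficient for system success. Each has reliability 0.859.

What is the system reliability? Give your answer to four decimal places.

0.9020

R = Σ_{i=3}^{4} C(4,i) p^i (1−p)^{4−i} with p = 0.859
C(4,3)·0.859^3·0.141^1 = 0.357486
C(4,4)·0.859^4·0.141^0 = 0.544468
Sum = 0.9020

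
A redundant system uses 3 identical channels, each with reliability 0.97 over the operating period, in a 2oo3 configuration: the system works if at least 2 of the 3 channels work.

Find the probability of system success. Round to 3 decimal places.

R = Σ_{i=2}^{3} C(3,i) p^i (1−p)^{3−i} with p = 0.97
C(3,2)·0.97^2·0.03^1 = 0.08468
C(3,3)·0.97^3·0.03^0 = 0.91267
Sum = 0.997

0.997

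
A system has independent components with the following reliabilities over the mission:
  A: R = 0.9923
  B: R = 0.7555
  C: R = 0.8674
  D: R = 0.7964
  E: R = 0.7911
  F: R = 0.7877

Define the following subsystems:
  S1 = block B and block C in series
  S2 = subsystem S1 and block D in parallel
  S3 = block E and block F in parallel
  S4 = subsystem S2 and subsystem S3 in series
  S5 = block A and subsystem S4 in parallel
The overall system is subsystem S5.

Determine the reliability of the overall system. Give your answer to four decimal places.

0.9991

Series (B and C): 0.755500 × 0.867400 = 0.655321
Parallel ([0.655321] and D): 1 − (1 − 0.655321)(1 − 0.796400) = 0.929823
Parallel (E and F): 1 − (1 − 0.791100)(1 − 0.787700) = 0.955651
Series ([0.929823] and [0.955651]): 0.929823 × 0.955651 = 0.888586
Parallel (A and [0.888586]): 1 − (1 − 0.992300)(1 − 0.888586) = 0.9991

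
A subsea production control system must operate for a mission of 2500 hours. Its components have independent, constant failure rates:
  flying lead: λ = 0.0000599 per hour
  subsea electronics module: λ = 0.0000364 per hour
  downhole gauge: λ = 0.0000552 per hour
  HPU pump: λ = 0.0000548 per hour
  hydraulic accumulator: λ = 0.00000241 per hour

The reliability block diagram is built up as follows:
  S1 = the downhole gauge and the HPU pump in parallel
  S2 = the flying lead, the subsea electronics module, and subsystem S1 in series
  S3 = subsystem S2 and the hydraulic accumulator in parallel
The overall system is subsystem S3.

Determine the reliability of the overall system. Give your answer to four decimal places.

R(flying lead) = exp(−0.0000599 × 2500) = 0.860923
R(subsea electronics module) = exp(−0.0000364 × 2500) = 0.913018
R(downhole gauge) = exp(−0.0000552 × 2500) = 0.871099
R(HPU pump) = exp(−0.0000548 × 2500) = 0.871970
R(hydraulic accumulator) = exp(−0.00000241 × 2500) = 0.993993
Parallel (downhole gauge and HPU pump): 1 − (1 − 0.871099)(1 − 0.871970) = 0.983497
Series (flying lead, subsea electronics module, and [0.983497]): 0.860923 × 0.913018 × 0.983497 = 0.773066
Parallel ([0.773066] and hydraulic accumulator): 1 − (1 − 0.773066)(1 − 0.993993) = 0.9986

0.9986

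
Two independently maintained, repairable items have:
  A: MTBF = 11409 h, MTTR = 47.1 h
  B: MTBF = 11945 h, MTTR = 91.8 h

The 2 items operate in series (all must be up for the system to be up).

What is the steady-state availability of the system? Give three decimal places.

A(A) = MTBF/(MTBF+MTTR) = 11409/(11409+47.1) = 0.995889
A(B) = MTBF/(MTBF+MTTR) = 11945/(11945+91.8) = 0.992373
Series availability: 0.995889 × 0.992373 = 0.988

0.988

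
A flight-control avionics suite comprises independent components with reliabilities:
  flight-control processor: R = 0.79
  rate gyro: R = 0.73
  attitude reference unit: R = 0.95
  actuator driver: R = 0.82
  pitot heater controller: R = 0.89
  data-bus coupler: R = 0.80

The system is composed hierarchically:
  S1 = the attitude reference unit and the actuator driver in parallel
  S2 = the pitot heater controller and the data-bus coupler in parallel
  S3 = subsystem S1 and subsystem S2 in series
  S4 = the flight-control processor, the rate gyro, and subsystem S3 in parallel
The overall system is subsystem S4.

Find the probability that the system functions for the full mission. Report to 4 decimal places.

0.9983

Parallel (attitude reference unit and actuator driver): 1 − (1 − 0.950000)(1 − 0.820000) = 0.991000
Parallel (pitot heater controller and data-bus coupler): 1 − (1 − 0.890000)(1 − 0.800000) = 0.978000
Series ([0.991000] and [0.978000]): 0.991000 × 0.978000 = 0.969198
Parallel (flight-control processor, rate gyro, and [0.969198]): 1 − (1 − 0.790000)(1 − 0.730000)(1 − 0.969198) = 0.9983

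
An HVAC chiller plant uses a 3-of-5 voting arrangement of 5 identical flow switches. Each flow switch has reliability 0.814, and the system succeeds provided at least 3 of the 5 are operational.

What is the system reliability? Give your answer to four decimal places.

0.9523

R = Σ_{i=3}^{5} C(5,i) p^i (1−p)^{5−i} with p = 0.814
C(5,3)·0.814^3·0.186^2 = 0.186595
C(5,4)·0.814^4·0.186^1 = 0.408301
C(5,5)·0.814^5·0.186^0 = 0.357373
Sum = 0.9523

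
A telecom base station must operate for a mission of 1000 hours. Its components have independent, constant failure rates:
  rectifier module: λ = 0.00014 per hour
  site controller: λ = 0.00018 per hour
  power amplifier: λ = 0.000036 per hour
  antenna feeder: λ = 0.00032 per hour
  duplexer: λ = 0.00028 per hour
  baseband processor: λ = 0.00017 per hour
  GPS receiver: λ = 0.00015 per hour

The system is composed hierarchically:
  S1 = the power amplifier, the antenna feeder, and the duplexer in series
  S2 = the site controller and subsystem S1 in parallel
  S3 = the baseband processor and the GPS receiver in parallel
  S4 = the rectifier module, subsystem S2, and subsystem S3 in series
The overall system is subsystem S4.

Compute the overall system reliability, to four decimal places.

R(rectifier module) = exp(−0.00014 × 1000) = 0.869358
R(site controller) = exp(−0.00018 × 1000) = 0.835270
R(power amplifier) = exp(−0.000036 × 1000) = 0.964640
R(antenna feeder) = exp(−0.00032 × 1000) = 0.726149
R(duplexer) = exp(−0.00028 × 1000) = 0.755784
R(baseband processor) = exp(−0.00017 × 1000) = 0.843665
R(GPS receiver) = exp(−0.00015 × 1000) = 0.860708
Series (power amplifier, antenna feeder, and duplexer): 0.964640 × 0.726149 × 0.755784 = 0.529406
Parallel (site controller and [0.529406]): 1 − (1 − 0.835270)(1 − 0.529406) = 0.922479
Parallel (baseband processor and GPS receiver): 1 − (1 − 0.843665)(1 − 0.860708) = 0.978224
Series (rectifier module, [0.922479], and [0.978224]): 0.869358 × 0.922479 × 0.978224 = 0.7845

0.7845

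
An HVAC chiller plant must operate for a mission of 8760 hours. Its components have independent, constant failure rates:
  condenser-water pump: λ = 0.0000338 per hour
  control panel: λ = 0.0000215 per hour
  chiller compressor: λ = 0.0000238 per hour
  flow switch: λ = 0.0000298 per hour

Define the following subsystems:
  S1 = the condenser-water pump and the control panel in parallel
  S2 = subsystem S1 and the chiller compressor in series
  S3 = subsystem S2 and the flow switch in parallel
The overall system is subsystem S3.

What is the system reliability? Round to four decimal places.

0.9486

R(condenser-water pump) = exp(−0.0000338 × 8760) = 0.743722
R(control panel) = exp(−0.0000215 × 8760) = 0.828333
R(chiller compressor) = exp(−0.0000238 × 8760) = 0.811811
R(flow switch) = exp(−0.0000298 × 8760) = 0.770244
Parallel (condenser-water pump and control panel): 1 − (1 − 0.743722)(1 − 0.828333) = 0.956006
Series ([0.956006] and chiller compressor): 0.956006 × 0.811811 = 0.776096
Parallel ([0.776096] and flow switch): 1 − (1 − 0.776096)(1 − 0.770244) = 0.9486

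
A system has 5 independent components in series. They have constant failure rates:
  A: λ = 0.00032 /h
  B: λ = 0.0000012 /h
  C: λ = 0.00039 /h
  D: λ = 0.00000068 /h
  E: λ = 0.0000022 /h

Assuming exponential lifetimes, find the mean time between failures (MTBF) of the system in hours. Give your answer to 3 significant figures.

Series of exponential components: λ_sys = Σ λ_i
λ_sys = 0.00032 + 0.0000012 + 0.00039 + 0.00000068 + 0.0000022 = 7.1408e-04 /h
MTBF = 1 / λ_sys = 1400 h

1400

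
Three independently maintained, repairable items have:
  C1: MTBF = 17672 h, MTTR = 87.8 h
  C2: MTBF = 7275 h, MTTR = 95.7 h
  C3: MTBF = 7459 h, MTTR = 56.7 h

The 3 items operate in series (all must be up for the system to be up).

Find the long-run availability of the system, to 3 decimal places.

A(C1) = MTBF/(MTBF+MTTR) = 17672/(17672+87.8) = 0.995056
A(C2) = MTBF/(MTBF+MTTR) = 7275/(7275+95.7) = 0.987016
A(C3) = MTBF/(MTBF+MTTR) = 7459/(7459+56.7) = 0.992456
Series availability: 0.995056 × 0.987016 × 0.992456 = 0.975

0.975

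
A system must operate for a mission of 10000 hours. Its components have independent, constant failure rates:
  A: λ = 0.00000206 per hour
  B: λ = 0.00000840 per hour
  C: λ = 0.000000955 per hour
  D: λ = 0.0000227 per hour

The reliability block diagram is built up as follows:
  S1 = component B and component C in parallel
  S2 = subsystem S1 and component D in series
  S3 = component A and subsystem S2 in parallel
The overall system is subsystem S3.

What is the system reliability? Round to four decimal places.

0.9958

R(A) = exp(−0.00000206 × 10000) = 0.979611
R(B) = exp(−0.00000840 × 10000) = 0.919431
R(C) = exp(−0.000000955 × 10000) = 0.990495
R(D) = exp(−0.0000227 × 10000) = 0.796921
Parallel (B and C): 1 − (1 − 0.919431)(1 − 0.990495) = 0.999234
Series ([0.999234] and D): 0.999234 × 0.796921 = 0.796311
Parallel (A and [0.796311]): 1 − (1 − 0.979611)(1 − 0.796311) = 0.9958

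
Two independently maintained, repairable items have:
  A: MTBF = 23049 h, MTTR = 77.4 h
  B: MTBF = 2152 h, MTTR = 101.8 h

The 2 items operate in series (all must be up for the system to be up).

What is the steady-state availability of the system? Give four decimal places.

A(A) = MTBF/(MTBF+MTTR) = 23049/(23049+77.4) = 0.996653
A(B) = MTBF/(MTBF+MTTR) = 2152/(2152+101.8) = 0.954832
Series availability: 0.996653 × 0.954832 = 0.9516

0.9516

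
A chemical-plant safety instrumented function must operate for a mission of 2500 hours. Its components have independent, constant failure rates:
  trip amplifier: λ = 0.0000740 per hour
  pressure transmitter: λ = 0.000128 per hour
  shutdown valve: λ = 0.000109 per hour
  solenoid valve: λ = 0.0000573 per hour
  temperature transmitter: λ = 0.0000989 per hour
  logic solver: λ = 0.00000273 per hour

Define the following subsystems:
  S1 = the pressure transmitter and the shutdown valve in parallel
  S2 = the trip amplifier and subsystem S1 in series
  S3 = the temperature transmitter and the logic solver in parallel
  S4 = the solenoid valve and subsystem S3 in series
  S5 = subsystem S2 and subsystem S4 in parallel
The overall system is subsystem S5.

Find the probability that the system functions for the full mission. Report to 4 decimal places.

0.9699

R(trip amplifier) = exp(−0.0000740 × 2500) = 0.831104
R(pressure transmitter) = exp(−0.000128 × 2500) = 0.726149
R(shutdown valve) = exp(−0.000109 × 2500) = 0.761473
R(solenoid valve) = exp(−0.0000573 × 2500) = 0.866537
R(temperature transmitter) = exp(−0.0000989 × 2500) = 0.780945
R(logic solver) = exp(−0.00000273 × 2500) = 0.993198
Parallel (pressure transmitter and shutdown valve): 1 − (1 − 0.726149)(1 − 0.761473) = 0.934679
Series (trip amplifier and [0.934679]): 0.831104 × 0.934679 = 0.776815
Parallel (temperature transmitter and logic solver): 1 − (1 − 0.780945)(1 − 0.993198) = 0.998510
Series (solenoid valve and [0.998510]): 0.866537 × 0.998510 = 0.865246
Parallel ([0.776815] and [0.865246]): 1 − (1 − 0.776815)(1 − 0.865246) = 0.9699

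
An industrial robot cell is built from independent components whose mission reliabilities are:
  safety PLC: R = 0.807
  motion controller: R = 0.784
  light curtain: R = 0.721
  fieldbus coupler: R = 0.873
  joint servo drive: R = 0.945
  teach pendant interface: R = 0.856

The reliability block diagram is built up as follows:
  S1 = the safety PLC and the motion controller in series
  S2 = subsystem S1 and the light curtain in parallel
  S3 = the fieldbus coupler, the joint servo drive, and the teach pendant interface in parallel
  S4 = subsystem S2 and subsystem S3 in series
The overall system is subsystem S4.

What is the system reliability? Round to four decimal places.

0.8966

Series (safety PLC and motion controller): 0.807000 × 0.784000 = 0.632688
Parallel ([0.632688] and light curtain): 1 − (1 − 0.632688)(1 − 0.721000) = 0.897520
Parallel (fieldbus coupler, joint servo drive, and teach pendant interface): 1 − (1 − 0.873000)(1 − 0.945000)(1 − 0.856000) = 0.998994
Series ([0.897520] and [0.998994]): 0.897520 × 0.998994 = 0.8966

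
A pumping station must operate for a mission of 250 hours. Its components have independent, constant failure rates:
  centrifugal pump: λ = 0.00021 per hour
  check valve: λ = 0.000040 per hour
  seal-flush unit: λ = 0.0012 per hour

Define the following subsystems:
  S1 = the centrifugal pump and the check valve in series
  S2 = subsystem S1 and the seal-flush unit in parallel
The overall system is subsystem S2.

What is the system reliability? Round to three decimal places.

R(centrifugal pump) = exp(−0.00021 × 250) = 0.94885
R(check valve) = exp(−0.000040 × 250) = 0.99005
R(seal-flush unit) = exp(−0.0012 × 250) = 0.74082
Series (centrifugal pump and check valve): 0.94885 × 0.99005 = 0.93941
Parallel ([0.93941] and seal-flush unit): 1 − (1 − 0.93941)(1 − 0.74082) = 0.984

0.984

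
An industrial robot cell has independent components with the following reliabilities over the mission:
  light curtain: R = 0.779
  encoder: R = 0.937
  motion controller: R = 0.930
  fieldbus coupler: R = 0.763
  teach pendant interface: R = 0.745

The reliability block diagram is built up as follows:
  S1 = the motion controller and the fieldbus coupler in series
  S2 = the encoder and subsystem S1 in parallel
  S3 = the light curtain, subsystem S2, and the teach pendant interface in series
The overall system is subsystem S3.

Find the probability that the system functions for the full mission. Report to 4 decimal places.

Series (motion controller and fieldbus coupler): 0.930000 × 0.763000 = 0.709590
Parallel (encoder and [0.709590]): 1 − (1 − 0.937000)(1 − 0.709590) = 0.981704
Series (light curtain, [0.981704], and teach pendant interface): 0.779000 × 0.981704 × 0.745000 = 0.5697

0.5697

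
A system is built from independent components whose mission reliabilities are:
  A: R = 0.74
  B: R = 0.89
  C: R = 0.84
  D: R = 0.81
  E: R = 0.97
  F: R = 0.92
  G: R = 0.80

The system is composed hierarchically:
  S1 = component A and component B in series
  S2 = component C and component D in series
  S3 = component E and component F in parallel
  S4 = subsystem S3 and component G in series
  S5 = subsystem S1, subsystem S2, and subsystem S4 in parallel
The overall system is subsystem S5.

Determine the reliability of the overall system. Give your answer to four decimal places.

Series (A and B): 0.740000 × 0.890000 = 0.658600
Series (C and D): 0.840000 × 0.810000 = 0.680400
Parallel (E and F): 1 − (1 − 0.970000)(1 − 0.920000) = 0.997600
Series ([0.997600] and G): 0.997600 × 0.800000 = 0.798080
Parallel ([0.658600], [0.680400], and [0.798080]): 1 − (1 − 0.658600)(1 − 0.680400)(1 − 0.798080) = 0.9780

0.9780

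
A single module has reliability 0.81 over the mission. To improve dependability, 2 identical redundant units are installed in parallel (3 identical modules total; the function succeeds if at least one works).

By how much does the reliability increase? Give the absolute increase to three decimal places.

0.183

R_before = 0.81
R_after = 1 − (1 − 0.81)^3 = 0.993
ΔR = 0.993 − 0.81 = 0.183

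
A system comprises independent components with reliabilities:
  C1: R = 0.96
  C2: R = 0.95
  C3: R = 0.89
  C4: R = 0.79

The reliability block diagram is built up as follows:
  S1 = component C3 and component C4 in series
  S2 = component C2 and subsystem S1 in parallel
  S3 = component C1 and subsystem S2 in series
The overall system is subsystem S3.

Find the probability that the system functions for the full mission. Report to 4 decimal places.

Series (C3 and C4): 0.890000 × 0.790000 = 0.703100
Parallel (C2 and [0.703100]): 1 − (1 − 0.950000)(1 − 0.703100) = 0.985155
Series (C1 and [0.985155]): 0.960000 × 0.985155 = 0.9457

0.9457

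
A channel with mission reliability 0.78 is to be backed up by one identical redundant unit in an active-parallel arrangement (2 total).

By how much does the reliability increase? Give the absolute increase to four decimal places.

R_before = 0.78
R_after = 1 − (1 − 0.78)^2 = 0.9516
ΔR = 0.9516 − 0.78 = 0.1716

0.1716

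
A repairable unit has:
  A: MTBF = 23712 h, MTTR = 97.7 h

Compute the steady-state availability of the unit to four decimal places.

A(A) = MTBF/(MTBF+MTTR) = 23712/(23712+97.7) = 0.9959

0.9959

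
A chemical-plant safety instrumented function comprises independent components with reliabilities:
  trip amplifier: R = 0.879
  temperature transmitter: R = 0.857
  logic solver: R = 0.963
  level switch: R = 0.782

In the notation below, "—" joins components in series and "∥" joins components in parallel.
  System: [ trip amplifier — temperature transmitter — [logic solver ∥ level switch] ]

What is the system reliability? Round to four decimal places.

0.7472

Parallel (logic solver and level switch): 1 − (1 − 0.963000)(1 − 0.782000) = 0.991934
Series (trip amplifier, temperature transmitter, and [0.991934]): 0.879000 × 0.857000 × 0.991934 = 0.7472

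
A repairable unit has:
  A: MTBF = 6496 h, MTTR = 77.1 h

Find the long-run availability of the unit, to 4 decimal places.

A(A) = MTBF/(MTBF+MTTR) = 6496/(6496+77.1) = 0.9883

0.9883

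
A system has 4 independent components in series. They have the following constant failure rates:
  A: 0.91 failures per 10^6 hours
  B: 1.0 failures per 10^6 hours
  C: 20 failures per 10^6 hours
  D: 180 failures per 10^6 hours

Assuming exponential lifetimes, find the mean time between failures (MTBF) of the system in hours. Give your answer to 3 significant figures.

4950

Series of exponential components: λ_sys = Σ λ_i
λ_sys = 0.00000091 + 0.0000010 + 0.000020 + 0.00018 = 2.0191e-04 /h
MTBF = 1 / λ_sys = 4950 h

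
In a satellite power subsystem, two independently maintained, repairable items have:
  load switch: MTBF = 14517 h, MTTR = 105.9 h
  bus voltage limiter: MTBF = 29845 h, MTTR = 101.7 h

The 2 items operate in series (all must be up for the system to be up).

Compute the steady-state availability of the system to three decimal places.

0.989

A(load switch) = MTBF/(MTBF+MTTR) = 14517/(14517+105.9) = 0.992758
A(bus voltage limiter) = MTBF/(MTBF+MTTR) = 29845/(29845+101.7) = 0.996604
Series availability: 0.992758 × 0.996604 = 0.989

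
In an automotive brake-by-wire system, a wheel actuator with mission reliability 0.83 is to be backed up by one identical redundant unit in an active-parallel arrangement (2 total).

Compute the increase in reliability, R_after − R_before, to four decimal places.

R_before = 0.83
R_after = 1 − (1 − 0.83)^2 = 0.9711
ΔR = 0.9711 − 0.83 = 0.1411

0.1411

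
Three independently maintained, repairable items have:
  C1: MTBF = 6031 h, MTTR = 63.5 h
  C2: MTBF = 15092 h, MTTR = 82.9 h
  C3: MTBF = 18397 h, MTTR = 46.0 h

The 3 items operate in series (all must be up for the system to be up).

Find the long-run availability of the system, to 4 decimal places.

0.9817

A(C1) = MTBF/(MTBF+MTTR) = 6031/(6031+63.5) = 0.989581
A(C2) = MTBF/(MTBF+MTTR) = 15092/(15092+82.9) = 0.994537
A(C3) = MTBF/(MTBF+MTTR) = 18397/(18397+46.0) = 0.997506
Series availability: 0.989581 × 0.994537 × 0.997506 = 0.9817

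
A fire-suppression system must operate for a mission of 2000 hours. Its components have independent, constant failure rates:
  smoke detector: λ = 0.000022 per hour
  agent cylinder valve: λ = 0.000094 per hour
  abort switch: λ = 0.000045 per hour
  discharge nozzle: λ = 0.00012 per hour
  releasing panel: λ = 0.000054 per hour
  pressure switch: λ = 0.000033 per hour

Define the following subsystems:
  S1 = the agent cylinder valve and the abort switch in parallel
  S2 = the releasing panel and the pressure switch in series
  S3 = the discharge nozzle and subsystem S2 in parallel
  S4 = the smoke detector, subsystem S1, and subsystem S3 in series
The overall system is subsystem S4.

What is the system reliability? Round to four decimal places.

0.9107

R(smoke detector) = exp(−0.000022 × 2000) = 0.956954
R(agent cylinder valve) = exp(−0.000094 × 2000) = 0.828615
R(abort switch) = exp(−0.000045 × 2000) = 0.913931
R(discharge nozzle) = exp(−0.00012 × 2000) = 0.786628
R(releasing panel) = exp(−0.000054 × 2000) = 0.897628
R(pressure switch) = exp(−0.000033 × 2000) = 0.936131
Parallel (agent cylinder valve and abort switch): 1 − (1 − 0.828615)(1 − 0.913931) = 0.985249
Series (releasing panel and pressure switch): 0.897628 × 0.936131 = 0.840297
Parallel (discharge nozzle and [0.840297]): 1 − (1 − 0.786628)(1 − 0.840297) = 0.965924
Series (smoke detector, [0.985249], and [0.965924]): 0.956954 × 0.985249 × 0.965924 = 0.9107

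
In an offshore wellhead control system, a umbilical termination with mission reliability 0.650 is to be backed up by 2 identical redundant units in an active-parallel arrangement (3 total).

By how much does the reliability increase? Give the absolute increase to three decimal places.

0.307

R_before = 0.650
R_after = 1 − (1 − 0.650)^3 = 0.957
ΔR = 0.957 − 0.650 = 0.307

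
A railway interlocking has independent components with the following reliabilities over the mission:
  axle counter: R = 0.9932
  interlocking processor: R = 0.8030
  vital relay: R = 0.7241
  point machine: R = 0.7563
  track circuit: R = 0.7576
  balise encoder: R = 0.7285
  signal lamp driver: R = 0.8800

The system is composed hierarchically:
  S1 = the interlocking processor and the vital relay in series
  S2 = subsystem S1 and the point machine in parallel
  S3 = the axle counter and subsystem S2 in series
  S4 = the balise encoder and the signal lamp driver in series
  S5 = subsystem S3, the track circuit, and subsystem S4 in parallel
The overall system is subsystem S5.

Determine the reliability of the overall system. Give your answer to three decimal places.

Series (interlocking processor and vital relay): 0.80300 × 0.72410 = 0.58145
Parallel ([0.58145] and point machine): 1 − (1 − 0.58145)(1 − 0.75630) = 0.89800
Series (axle counter and [0.89800]): 0.99320 × 0.89800 = 0.89189
Series (balise encoder and signal lamp driver): 0.72850 × 0.88000 = 0.64108
Parallel ([0.89189], track circuit, and [0.64108]): 1 − (1 − 0.89189)(1 − 0.75760)(1 − 0.64108) = 0.991

0.991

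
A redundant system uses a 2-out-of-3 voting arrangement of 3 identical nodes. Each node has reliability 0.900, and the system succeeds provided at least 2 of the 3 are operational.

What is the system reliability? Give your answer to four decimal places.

0.9720

R = Σ_{i=2}^{3} C(3,i) p^i (1−p)^{3−i} with p = 0.900
C(3,2)·0.900^2·0.100^1 = 0.243000
C(3,3)·0.900^3·0.100^0 = 0.729000
Sum = 0.9720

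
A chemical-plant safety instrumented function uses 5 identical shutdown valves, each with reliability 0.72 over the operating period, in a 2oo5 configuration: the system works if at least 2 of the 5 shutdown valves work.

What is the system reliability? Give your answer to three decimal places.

0.976

R = Σ_{i=2}^{5} C(5,i) p^i (1−p)^{5−i} with p = 0.72
C(5,2)·0.72^2·0.28^3 = 0.11380
C(5,3)·0.72^3·0.28^2 = 0.29263
C(5,4)·0.72^4·0.28^1 = 0.37623
C(5,5)·0.72^5·0.28^0 = 0.19349
Sum = 0.976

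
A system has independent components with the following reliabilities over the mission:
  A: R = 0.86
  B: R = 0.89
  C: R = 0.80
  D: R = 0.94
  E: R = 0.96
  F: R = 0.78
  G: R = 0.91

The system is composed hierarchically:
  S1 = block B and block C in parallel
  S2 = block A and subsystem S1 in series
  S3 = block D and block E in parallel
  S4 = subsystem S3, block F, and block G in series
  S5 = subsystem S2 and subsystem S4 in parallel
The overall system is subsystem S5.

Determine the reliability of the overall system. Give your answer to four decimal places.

0.9536

Parallel (B and C): 1 − (1 − 0.890000)(1 − 0.800000) = 0.978000
Series (A and [0.978000]): 0.860000 × 0.978000 = 0.841080
Parallel (D and E): 1 − (1 − 0.940000)(1 − 0.960000) = 0.997600
Series ([0.997600], F, and G): 0.997600 × 0.780000 × 0.910000 = 0.708096
Parallel ([0.841080] and [0.708096]): 1 − (1 − 0.841080)(1 − 0.708096) = 0.9536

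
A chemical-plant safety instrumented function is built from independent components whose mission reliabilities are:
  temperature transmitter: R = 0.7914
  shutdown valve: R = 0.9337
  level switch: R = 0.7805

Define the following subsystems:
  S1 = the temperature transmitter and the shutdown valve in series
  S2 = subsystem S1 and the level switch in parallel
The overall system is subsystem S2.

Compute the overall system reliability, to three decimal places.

Series (temperature transmitter and shutdown valve): 0.79140 × 0.93370 = 0.73893
Parallel ([0.73893] and level switch): 1 − (1 − 0.73893)(1 − 0.78050) = 0.943

0.943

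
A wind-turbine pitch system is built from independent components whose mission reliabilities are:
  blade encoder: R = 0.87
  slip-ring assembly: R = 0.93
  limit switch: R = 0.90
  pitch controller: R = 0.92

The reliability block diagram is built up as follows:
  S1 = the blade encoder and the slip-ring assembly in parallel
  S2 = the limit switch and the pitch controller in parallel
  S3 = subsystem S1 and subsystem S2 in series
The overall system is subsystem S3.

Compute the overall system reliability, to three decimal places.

0.983

Parallel (blade encoder and slip-ring assembly): 1 − (1 − 0.87000)(1 − 0.93000) = 0.99090
Parallel (limit switch and pitch controller): 1 − (1 − 0.90000)(1 − 0.92000) = 0.99200
Series ([0.99090] and [0.99200]): 0.99090 × 0.99200 = 0.983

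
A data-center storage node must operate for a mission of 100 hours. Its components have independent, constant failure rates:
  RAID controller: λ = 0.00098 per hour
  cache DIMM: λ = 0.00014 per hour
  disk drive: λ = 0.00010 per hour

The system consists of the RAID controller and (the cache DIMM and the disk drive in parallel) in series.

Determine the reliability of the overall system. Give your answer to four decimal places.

R(RAID controller) = exp(−0.00098 × 100) = 0.906649
R(cache DIMM) = exp(−0.00014 × 100) = 0.986098
R(disk drive) = exp(−0.00010 × 100) = 0.990050
Parallel (cache DIMM and disk drive): 1 − (1 − 0.986098)(1 − 0.990050) = 0.999862
Series (RAID controller and [0.999862]): 0.906649 × 0.999862 = 0.9065

0.9065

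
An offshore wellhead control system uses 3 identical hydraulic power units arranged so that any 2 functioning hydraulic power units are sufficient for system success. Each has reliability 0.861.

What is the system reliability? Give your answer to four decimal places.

R = Σ_{i=2}^{3} C(3,i) p^i (1−p)^{3−i} with p = 0.861
C(3,2)·0.861^2·0.139^1 = 0.309131
C(3,3)·0.861^3·0.139^0 = 0.638277
Sum = 0.9474

0.9474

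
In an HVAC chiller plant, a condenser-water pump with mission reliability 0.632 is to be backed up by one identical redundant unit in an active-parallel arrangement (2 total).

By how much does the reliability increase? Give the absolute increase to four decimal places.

0.2326

R_before = 0.632
R_after = 1 − (1 − 0.632)^2 = 0.8646
ΔR = 0.8646 − 0.632 = 0.2326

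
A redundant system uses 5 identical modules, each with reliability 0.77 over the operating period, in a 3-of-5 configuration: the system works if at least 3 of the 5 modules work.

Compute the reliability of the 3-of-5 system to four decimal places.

0.9164

R = Σ_{i=3}^{5} C(5,i) p^i (1−p)^{5−i} with p = 0.77
C(5,3)·0.77^3·0.23^2 = 0.241506
C(5,4)·0.77^4·0.23^1 = 0.404260
C(5,5)·0.77^5·0.23^0 = 0.270678
Sum = 0.9164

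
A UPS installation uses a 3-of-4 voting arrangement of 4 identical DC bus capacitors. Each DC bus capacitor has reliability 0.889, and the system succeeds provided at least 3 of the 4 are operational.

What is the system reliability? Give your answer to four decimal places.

R = Σ_{i=3}^{4} C(4,i) p^i (1−p)^{4−i} with p = 0.889
C(4,3)·0.889^3·0.111^1 = 0.311952
C(4,4)·0.889^4·0.111^0 = 0.624607
Sum = 0.9366

0.9366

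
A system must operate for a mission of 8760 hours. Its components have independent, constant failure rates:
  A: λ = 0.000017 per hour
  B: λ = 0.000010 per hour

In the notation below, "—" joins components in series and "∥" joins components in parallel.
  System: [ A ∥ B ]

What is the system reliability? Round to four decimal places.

R(A) = exp(−0.000017 × 8760) = 0.861638
R(B) = exp(−0.000010 × 8760) = 0.916127
Parallel (A and B): 1 − (1 − 0.861638)(1 − 0.916127) = 0.9884

0.9884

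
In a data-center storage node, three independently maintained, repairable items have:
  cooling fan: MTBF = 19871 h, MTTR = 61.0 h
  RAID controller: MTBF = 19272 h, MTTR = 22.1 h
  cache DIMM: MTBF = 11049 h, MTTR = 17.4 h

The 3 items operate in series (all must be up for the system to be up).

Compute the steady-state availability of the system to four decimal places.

0.9942

A(cooling fan) = MTBF/(MTBF+MTTR) = 19871/(19871+61.0) = 0.996940
A(RAID controller) = MTBF/(MTBF+MTTR) = 19272/(19272+22.1) = 0.998855
A(cache DIMM) = MTBF/(MTBF+MTTR) = 11049/(11049+17.4) = 0.998428
Series availability: 0.996940 × 0.998855 × 0.998428 = 0.9942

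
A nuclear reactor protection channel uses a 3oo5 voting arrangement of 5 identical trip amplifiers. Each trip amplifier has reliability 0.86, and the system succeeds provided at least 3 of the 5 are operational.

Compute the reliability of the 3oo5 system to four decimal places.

0.9780

R = Σ_{i=3}^{5} C(5,i) p^i (1−p)^{5−i} with p = 0.86
C(5,3)·0.86^3·0.14^2 = 0.124667
C(5,4)·0.86^4·0.14^1 = 0.382906
C(5,5)·0.86^5·0.14^0 = 0.470427
Sum = 0.9780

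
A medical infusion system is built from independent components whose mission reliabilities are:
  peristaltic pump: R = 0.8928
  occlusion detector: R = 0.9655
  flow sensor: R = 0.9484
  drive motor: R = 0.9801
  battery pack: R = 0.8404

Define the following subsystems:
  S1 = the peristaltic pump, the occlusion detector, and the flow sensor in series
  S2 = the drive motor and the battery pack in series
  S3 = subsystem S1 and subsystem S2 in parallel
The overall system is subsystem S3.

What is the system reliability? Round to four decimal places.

Series (peristaltic pump, occlusion detector, and flow sensor): 0.892800 × 0.965500 × 0.948400 = 0.817519
Series (drive motor and battery pack): 0.980100 × 0.840400 = 0.823676
Parallel ([0.817519] and [0.823676]): 1 − (1 − 0.817519)(1 − 0.823676) = 0.9678

0.9678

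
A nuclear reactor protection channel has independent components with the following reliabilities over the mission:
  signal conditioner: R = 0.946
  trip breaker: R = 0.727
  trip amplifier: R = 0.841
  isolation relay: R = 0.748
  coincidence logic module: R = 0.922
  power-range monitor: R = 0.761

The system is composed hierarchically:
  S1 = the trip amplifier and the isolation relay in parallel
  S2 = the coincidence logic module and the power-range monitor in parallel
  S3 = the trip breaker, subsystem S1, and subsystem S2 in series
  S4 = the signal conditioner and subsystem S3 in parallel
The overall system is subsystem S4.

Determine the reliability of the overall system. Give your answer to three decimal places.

Parallel (trip amplifier and isolation relay): 1 − (1 − 0.84100)(1 − 0.74800) = 0.95993
Parallel (coincidence logic module and power-range monitor): 1 − (1 − 0.92200)(1 − 0.76100) = 0.98136
Series (trip breaker, [0.95993], and [0.98136]): 0.72700 × 0.95993 × 0.98136 = 0.68486
Parallel (signal conditioner and [0.68486]): 1 − (1 − 0.94600)(1 − 0.68486) = 0.983

0.983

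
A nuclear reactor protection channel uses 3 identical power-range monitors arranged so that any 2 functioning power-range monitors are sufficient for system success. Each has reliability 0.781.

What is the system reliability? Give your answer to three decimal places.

R = Σ_{i=2}^{3} C(3,i) p^i (1−p)^{3−i} with p = 0.781
C(3,2)·0.781^2·0.219^1 = 0.40074
C(3,3)·0.781^3·0.219^0 = 0.47638
Sum = 0.877

0.877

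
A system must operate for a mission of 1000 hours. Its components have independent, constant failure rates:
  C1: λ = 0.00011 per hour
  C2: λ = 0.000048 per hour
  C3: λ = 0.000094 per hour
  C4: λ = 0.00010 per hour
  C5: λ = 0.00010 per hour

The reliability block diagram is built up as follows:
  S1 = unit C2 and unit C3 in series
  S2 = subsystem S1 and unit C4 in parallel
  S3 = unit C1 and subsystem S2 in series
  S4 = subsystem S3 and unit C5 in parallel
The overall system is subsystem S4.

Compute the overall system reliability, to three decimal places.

R(C1) = exp(−0.00011 × 1000) = 0.89583
R(C2) = exp(−0.000048 × 1000) = 0.95313
R(C3) = exp(−0.000094 × 1000) = 0.91028
R(C4) = exp(−0.00010 × 1000) = 0.90484
R(C5) = exp(−0.00010 × 1000) = 0.90484
Series (C2 and C3): 0.95313 × 0.91028 = 0.86762
Parallel ([0.86762] and C4): 1 − (1 − 0.86762)(1 − 0.90484) = 0.98740
Series (C1 and [0.98740]): 0.89583 × 0.98740 = 0.88454
Parallel ([0.88454] and C5): 1 − (1 − 0.88454)(1 − 0.90484) = 0.989

0.989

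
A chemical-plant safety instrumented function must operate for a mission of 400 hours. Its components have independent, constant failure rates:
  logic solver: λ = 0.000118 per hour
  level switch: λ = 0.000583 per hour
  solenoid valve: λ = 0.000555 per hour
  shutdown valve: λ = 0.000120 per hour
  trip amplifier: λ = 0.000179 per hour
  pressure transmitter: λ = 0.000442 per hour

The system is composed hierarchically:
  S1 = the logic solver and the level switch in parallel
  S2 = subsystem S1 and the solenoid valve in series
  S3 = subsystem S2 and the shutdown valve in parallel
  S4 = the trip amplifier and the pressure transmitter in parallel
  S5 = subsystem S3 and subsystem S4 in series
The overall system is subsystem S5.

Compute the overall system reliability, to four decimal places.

0.9792

R(logic solver) = exp(−0.000118 × 400) = 0.953897
R(level switch) = exp(−0.000583 × 400) = 0.791995
R(solenoid valve) = exp(−0.000555 × 400) = 0.800915
R(shutdown valve) = exp(−0.000120 × 400) = 0.953134
R(trip amplifier) = exp(−0.000179 × 400) = 0.930903
R(pressure transmitter) = exp(−0.000442 × 400) = 0.837947
Parallel (logic solver and level switch): 1 − (1 − 0.953897)(1 − 0.791995) = 0.990410
Series ([0.990410] and solenoid valve): 0.990410 × 0.800915 = 0.793234
Parallel ([0.793234] and shutdown valve): 1 − (1 − 0.793234)(1 − 0.953134) = 0.990310
Parallel (trip amplifier and pressure transmitter): 1 − (1 − 0.930903)(1 − 0.837947) = 0.988803
Series ([0.990310] and [0.988803]): 0.990310 × 0.988803 = 0.9792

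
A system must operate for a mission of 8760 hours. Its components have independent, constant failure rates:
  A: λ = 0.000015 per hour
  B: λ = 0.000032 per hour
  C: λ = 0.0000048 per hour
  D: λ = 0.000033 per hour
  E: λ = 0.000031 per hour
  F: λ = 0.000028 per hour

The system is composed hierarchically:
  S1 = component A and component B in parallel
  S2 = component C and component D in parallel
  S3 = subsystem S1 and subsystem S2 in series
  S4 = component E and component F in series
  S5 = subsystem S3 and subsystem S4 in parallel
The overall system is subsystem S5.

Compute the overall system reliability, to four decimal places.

R(A) = exp(−0.000015 × 8760) = 0.876867
R(B) = exp(−0.000032 × 8760) = 0.755542
R(C) = exp(−0.0000048 × 8760) = 0.958824
R(D) = exp(−0.000033 × 8760) = 0.748952
R(E) = exp(−0.000031 × 8760) = 0.762190
R(F) = exp(−0.000028 × 8760) = 0.782485
Parallel (A and B): 1 − (1 − 0.876867)(1 − 0.755542) = 0.969899
Parallel (C and D): 1 − (1 − 0.958824)(1 − 0.748952) = 0.989663
Series ([0.969899] and [0.989663]): 0.969899 × 0.989663 = 0.959873
Series (E and F): 0.762190 × 0.782485 = 0.596402
Parallel ([0.959873] and [0.596402]): 1 − (1 − 0.959873)(1 − 0.596402) = 0.9838

0.9838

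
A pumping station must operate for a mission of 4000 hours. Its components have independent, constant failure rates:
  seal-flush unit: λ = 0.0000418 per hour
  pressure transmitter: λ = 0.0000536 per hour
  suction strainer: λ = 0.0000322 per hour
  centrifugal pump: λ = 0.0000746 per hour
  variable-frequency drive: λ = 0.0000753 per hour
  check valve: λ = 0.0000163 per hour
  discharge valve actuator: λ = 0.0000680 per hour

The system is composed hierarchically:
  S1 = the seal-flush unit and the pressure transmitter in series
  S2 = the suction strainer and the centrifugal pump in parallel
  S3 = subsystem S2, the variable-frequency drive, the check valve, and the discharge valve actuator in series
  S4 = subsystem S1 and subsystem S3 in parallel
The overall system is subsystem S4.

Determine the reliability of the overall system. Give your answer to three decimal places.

0.845

R(seal-flush unit) = exp(−0.0000418 × 4000) = 0.84603
R(pressure transmitter) = exp(−0.0000536 × 4000) = 0.80703
R(suction strainer) = exp(−0.0000322 × 4000) = 0.87915
R(centrifugal pump) = exp(−0.0000746 × 4000) = 0.74200
R(variable-frequency drive) = exp(−0.0000753 × 4000) = 0.73993
R(check valve) = exp(−0.0000163 × 4000) = 0.93688
R(discharge valve actuator) = exp(−0.0000680 × 4000) = 0.76185
Series (seal-flush unit and pressure transmitter): 0.84603 × 0.80703 = 0.68277
Parallel (suction strainer and centrifugal pump): 1 − (1 − 0.87915)(1 − 0.74200) = 0.96882
Series ([0.96882], variable-frequency drive, check valve, and discharge valve actuator): 0.96882 × 0.73993 × 0.93688 × 0.76185 = 0.51167
Parallel ([0.68277] and [0.51167]): 1 − (1 − 0.68277)(1 − 0.51167) = 0.845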